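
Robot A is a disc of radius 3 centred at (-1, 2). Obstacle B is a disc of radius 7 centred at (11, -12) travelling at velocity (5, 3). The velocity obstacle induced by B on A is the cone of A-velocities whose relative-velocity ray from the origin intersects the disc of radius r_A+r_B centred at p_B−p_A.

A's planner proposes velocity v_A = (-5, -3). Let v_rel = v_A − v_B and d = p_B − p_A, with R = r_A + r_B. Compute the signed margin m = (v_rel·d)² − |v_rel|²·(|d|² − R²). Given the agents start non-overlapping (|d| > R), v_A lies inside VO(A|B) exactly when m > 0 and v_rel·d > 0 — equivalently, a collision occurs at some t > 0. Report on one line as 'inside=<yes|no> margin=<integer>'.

d = (12, -14),  |d|² = 340;  R = 3+7 = 10,  c = 340−10² = 240
v_rel = (-10, -6),  |v_rel|² = 136;  v_rel·d = (-10)·(12) + (-6)·(-14) = -36
136·t² + 72·t + 240 = 0  ⇒  m = (-36)² − 136·240 = -31344
m = -31344 < 0,  v_rel·d = -36 < 0  ⇒  outside

inside=no margin=-31344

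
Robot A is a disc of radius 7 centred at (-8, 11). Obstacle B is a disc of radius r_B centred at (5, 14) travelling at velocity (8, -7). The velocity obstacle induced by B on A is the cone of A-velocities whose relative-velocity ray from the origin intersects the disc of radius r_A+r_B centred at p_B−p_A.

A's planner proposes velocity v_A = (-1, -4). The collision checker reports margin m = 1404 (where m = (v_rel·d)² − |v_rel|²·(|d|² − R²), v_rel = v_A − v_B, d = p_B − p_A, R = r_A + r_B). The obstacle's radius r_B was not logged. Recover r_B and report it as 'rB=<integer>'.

m = 1404
d = (13, 3);  v_rel = (-9, 3),  |v_rel|² = 90
v_rel×d = (-9)·(3) − (3)·(13) = -66
since m = R²·90 − (-66)²:  R² = (4356 + 1404) / 90 = 64
R = √64 = 8  ⇒  r_B = 8 − 7 = 1

rB=1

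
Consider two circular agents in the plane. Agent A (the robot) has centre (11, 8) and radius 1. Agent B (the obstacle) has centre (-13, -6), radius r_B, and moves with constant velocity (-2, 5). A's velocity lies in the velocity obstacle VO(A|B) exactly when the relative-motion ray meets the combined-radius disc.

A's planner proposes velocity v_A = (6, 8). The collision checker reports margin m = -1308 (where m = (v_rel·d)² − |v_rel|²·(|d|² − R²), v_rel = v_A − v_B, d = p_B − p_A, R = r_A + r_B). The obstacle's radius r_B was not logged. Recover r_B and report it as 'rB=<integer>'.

m = -1308
d = (-24, -14);  v_rel = (8, 3),  |v_rel|² = 73
v_rel×d = (8)·(-14) − (3)·(-24) = -40
since m = R²·73 − (-40)²:  R² = (1600 + -1308) / 73 = 4
R = √4 = 2  ⇒  r_B = 2 − 1 = 1

rB=1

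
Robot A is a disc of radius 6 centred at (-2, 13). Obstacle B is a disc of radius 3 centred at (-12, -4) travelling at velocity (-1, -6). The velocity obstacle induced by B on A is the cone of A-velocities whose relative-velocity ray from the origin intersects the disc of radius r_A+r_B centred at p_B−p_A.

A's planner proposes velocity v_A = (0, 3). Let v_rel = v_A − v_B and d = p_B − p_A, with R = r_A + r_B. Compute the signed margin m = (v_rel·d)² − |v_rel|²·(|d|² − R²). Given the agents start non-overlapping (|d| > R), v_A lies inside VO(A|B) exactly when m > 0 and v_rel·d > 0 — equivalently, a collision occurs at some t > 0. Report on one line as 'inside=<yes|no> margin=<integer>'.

d = (-10, -17),  |d|² = 389;  R = 6+3 = 9,  c = 389−9² = 308
v_rel = (1, 9),  |v_rel|² = 82;  v_rel·d = (1)·(-10) + (9)·(-17) = -163
82·t² + 326·t + 308 = 0  ⇒  m = (-163)² − 82·308 = 1313
m = 1313 > 0,  v_rel·d = -163 < 0  ⇒  outside

inside=no margin=1313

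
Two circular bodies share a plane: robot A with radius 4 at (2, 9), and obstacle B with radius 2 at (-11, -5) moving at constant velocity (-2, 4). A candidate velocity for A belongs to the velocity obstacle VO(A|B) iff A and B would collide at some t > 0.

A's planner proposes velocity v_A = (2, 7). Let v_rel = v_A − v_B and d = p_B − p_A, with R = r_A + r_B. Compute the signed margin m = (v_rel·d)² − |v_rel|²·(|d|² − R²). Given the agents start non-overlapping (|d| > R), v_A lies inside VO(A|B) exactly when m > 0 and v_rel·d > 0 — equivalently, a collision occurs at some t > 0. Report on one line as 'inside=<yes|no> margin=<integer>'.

d = (-13, -14),  |d|² = 365;  R = 4+2 = 6,  c = 365−6² = 329
v_rel = (4, 3),  |v_rel|² = 25;  v_rel·d = (4)·(-13) + (3)·(-14) = -94
25·t² + 188·t + 329 = 0  ⇒  m = (-94)² − 25·329 = 611
m = 611 > 0,  v_rel·d = -94 < 0  ⇒  outside

inside=no margin=611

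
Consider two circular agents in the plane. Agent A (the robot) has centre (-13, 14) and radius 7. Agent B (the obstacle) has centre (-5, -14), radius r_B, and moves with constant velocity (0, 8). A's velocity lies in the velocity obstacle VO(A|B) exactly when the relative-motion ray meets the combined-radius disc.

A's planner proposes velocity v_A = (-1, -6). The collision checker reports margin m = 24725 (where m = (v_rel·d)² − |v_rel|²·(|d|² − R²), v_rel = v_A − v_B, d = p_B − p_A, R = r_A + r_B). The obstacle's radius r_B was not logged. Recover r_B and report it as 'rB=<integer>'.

m = 24725
d = (8, -28);  v_rel = (-1, -14),  |v_rel|² = 197
v_rel×d = (-1)·(-28) − (-14)·(8) = 140
since m = R²·197 − 140²:  R² = (19600 + 24725) / 197 = 225
R = √225 = 15  ⇒  r_B = 15 − 7 = 8

rB=8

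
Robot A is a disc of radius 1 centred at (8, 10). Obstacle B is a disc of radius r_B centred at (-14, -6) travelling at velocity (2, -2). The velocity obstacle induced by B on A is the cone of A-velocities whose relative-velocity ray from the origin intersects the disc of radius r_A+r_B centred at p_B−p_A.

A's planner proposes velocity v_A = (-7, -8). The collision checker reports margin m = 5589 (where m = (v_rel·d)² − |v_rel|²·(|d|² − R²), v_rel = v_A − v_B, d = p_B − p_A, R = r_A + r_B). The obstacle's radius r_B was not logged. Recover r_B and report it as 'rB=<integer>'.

m = 5589
d = (-22, -16);  v_rel = (-9, -6),  |v_rel|² = 117
v_rel×d = (-9)·(-16) − (-6)·(-22) = 12
since m = R²·117 − 12²:  R² = (144 + 5589) / 117 = 49
R = √49 = 7  ⇒  r_B = 7 − 1 = 6

rB=6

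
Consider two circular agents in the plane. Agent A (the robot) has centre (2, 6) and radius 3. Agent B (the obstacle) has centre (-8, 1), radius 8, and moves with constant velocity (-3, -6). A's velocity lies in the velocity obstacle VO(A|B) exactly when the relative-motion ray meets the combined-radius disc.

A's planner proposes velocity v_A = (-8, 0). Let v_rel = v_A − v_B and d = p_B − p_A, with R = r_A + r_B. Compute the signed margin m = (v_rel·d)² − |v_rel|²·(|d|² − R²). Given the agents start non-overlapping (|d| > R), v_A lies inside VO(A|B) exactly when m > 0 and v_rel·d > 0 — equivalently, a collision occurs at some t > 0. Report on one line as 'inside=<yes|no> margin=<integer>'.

d = (-10, -5),  |d|² = 125;  R = 3+8 = 11,  c = 125−11² = 4
v_rel = (-5, 6),  |v_rel|² = 61;  v_rel·d = (-5)·(-10) + (6)·(-5) = 20
61·t² − 40·t + 4 = 0  ⇒  m = 20² − 61·4 = 156
m = 156 > 0,  v_rel·d = 20 > 0  ⇒  inside

inside=yes margin=156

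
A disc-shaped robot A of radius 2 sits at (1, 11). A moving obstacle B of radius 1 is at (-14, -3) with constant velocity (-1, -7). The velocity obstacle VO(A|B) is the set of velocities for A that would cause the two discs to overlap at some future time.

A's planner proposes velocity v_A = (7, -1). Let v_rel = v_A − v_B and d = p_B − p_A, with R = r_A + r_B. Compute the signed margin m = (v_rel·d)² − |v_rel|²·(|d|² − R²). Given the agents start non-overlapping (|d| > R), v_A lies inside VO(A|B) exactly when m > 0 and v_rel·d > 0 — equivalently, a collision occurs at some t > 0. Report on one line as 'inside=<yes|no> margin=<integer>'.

d = (-15, -14),  |d|² = 421;  R = 2+1 = 3,  c = 421−3² = 412
v_rel = (8, 6),  |v_rel|² = 100;  v_rel·d = (8)·(-15) + (6)·(-14) = -204
100·t² + 408·t + 412 = 0  ⇒  m = (-204)² − 100·412 = 416
m = 416 > 0,  v_rel·d = -204 < 0  ⇒  outside

inside=no margin=416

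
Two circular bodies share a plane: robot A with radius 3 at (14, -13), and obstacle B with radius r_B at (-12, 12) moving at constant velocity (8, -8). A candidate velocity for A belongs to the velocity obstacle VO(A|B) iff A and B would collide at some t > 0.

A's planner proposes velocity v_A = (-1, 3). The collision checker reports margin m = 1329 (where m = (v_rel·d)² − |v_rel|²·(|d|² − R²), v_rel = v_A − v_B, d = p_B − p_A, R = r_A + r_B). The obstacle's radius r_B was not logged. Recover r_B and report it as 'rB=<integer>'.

m = 1329
d = (-26, 25);  v_rel = (-9, 11),  |v_rel|² = 202
v_rel×d = (-9)·(25) − (11)·(-26) = 61
since m = R²·202 − 61²:  R² = (3721 + 1329) / 202 = 25
R = √25 = 5  ⇒  r_B = 5 − 3 = 2

rB=2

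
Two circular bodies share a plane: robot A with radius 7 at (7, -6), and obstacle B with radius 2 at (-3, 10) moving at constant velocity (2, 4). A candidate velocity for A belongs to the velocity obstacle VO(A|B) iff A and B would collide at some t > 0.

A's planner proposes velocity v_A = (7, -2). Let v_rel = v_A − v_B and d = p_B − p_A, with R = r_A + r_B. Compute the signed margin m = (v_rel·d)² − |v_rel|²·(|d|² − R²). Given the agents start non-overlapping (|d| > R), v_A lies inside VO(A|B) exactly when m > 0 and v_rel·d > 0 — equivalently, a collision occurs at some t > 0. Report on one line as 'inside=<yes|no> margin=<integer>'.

d = (-10, 16),  |d|² = 356;  R = 7+2 = 9,  c = 356−9² = 275
v_rel = (5, -6),  |v_rel|² = 61;  v_rel·d = (5)·(-10) + (-6)·(16) = -146
61·t² + 292·t + 275 = 0  ⇒  m = (-146)² − 61·275 = 4541
m = 4541 > 0,  v_rel·d = -146 < 0  ⇒  outside

inside=no margin=4541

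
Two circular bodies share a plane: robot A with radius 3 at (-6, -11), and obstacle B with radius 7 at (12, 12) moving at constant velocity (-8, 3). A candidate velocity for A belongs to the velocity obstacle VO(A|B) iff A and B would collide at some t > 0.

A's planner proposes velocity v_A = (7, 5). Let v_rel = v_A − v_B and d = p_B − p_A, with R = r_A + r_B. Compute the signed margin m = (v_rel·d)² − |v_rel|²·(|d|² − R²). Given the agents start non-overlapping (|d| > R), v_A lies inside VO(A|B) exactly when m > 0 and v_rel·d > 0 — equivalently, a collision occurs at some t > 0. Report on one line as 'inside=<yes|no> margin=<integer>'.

d = (18, 23),  |d|² = 853;  R = 3+7 = 10,  c = 853−10² = 753
v_rel = (15, 2),  |v_rel|² = 229;  v_rel·d = (15)·(18) + (2)·(23) = 316
229·t² − 632·t + 753 = 0  ⇒  m = 316² − 229·753 = -72581
m = -72581 < 0,  v_rel·d = 316 > 0  ⇒  outside

inside=no margin=-72581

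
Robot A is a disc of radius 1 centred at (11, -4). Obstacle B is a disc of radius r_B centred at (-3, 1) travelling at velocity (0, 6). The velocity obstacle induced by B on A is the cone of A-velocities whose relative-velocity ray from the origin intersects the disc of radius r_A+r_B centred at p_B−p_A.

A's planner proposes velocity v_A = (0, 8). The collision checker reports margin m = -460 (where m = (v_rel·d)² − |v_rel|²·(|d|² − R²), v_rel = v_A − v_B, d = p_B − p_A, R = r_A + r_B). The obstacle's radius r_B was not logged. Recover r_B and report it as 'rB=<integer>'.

m = -460
d = (-14, 5);  v_rel = (0, 2),  |v_rel|² = 4
v_rel×d = (0)·(5) − (2)·(-14) = 28
since m = R²·4 − 28²:  R² = (784 + -460) / 4 = 81
R = √81 = 9  ⇒  r_B = 9 − 1 = 8

rB=8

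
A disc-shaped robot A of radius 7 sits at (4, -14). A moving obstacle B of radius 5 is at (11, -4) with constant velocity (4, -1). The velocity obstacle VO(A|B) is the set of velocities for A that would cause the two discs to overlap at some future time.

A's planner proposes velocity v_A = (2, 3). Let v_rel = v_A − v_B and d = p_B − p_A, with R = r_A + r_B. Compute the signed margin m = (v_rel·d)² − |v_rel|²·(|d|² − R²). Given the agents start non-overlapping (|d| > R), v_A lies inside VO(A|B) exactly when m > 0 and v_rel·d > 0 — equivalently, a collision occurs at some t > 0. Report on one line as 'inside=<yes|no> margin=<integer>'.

d = (7, 10),  |d|² = 149;  R = 7+5 = 12,  c = 149−12² = 5
v_rel = (-2, 4),  |v_rel|² = 20;  v_rel·d = (-2)·(7) + (4)·(10) = 26
20·t² − 52·t + 5 = 0  ⇒  m = 26² − 20·5 = 576
m = 576 > 0,  v_rel·d = 26 > 0  ⇒  inside

inside=yes margin=576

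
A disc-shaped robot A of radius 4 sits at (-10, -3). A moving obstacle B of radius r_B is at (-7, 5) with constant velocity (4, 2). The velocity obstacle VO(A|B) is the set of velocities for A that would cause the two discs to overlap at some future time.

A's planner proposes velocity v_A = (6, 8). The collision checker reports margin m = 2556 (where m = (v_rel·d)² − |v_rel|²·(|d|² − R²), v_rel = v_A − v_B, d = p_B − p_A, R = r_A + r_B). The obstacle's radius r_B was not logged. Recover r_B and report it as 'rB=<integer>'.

m = 2556
d = (3, 8);  v_rel = (2, 6),  |v_rel|² = 40
v_rel×d = (2)·(8) − (6)·(3) = -2
since m = R²·40 − (-2)²:  R² = (4 + 2556) / 40 = 64
R = √64 = 8  ⇒  r_B = 8 − 4 = 4

rB=4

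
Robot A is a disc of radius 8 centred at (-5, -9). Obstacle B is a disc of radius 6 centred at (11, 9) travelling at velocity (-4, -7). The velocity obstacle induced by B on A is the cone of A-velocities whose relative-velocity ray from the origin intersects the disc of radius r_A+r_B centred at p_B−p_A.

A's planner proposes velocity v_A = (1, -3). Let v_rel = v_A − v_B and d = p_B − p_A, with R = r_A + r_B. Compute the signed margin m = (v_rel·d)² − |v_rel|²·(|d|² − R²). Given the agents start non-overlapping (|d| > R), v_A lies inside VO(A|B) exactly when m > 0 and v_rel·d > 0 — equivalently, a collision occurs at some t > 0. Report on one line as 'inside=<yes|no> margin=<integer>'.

d = (16, 18),  |d|² = 580;  R = 8+6 = 14,  c = 580−14² = 384
v_rel = (5, 4),  |v_rel|² = 41;  v_rel·d = (5)·(16) + (4)·(18) = 152
41·t² − 304·t + 384 = 0  ⇒  m = 152² − 41·384 = 7360
m = 7360 > 0,  v_rel·d = 152 > 0  ⇒  inside

inside=yes margin=7360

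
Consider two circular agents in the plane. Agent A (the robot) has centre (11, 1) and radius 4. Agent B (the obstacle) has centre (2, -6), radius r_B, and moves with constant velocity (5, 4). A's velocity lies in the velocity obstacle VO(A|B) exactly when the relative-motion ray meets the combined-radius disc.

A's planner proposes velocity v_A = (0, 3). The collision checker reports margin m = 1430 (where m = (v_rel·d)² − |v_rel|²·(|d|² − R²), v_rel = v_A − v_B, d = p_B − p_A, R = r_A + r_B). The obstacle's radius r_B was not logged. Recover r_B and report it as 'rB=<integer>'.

m = 1430
d = (-9, -7);  v_rel = (-5, -1),  |v_rel|² = 26
v_rel×d = (-5)·(-7) − (-1)·(-9) = 26
since m = R²·26 − 26²:  R² = (676 + 1430) / 26 = 81
R = √81 = 9  ⇒  r_B = 9 − 4 = 5

rB=5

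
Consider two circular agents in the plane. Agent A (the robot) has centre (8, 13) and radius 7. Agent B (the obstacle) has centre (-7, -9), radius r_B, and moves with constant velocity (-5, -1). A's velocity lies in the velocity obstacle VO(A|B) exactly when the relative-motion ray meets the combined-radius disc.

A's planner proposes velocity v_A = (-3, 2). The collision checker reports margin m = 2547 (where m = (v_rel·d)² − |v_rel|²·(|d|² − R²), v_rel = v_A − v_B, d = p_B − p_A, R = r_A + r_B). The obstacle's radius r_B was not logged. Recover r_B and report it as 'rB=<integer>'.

m = 2547
d = (-15, -22);  v_rel = (2, 3),  |v_rel|² = 13
v_rel×d = (2)·(-22) − (3)·(-15) = 1
since m = R²·13 − 1²:  R² = (1 + 2547) / 13 = 196
R = √196 = 14  ⇒  r_B = 14 − 7 = 7

rB=7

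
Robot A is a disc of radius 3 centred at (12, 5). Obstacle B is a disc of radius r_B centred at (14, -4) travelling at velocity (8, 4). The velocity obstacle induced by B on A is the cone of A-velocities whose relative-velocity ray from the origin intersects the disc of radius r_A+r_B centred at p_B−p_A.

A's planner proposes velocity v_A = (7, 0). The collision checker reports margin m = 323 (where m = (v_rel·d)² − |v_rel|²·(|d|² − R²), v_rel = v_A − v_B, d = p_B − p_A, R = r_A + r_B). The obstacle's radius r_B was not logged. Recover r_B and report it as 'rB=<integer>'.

m = 323
d = (2, -9);  v_rel = (-1, -4),  |v_rel|² = 17
v_rel×d = (-1)·(-9) − (-4)·(2) = 17
since m = R²·17 − 17²:  R² = (289 + 323) / 17 = 36
R = √36 = 6  ⇒  r_B = 6 − 3 = 3

rB=3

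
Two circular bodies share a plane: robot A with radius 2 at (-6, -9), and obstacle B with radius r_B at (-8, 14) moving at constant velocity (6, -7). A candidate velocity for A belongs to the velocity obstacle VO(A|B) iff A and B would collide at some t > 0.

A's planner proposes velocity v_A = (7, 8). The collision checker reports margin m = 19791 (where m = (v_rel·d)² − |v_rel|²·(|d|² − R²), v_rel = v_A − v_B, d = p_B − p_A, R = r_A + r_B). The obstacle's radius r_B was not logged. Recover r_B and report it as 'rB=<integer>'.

m = 19791
d = (-2, 23);  v_rel = (1, 15),  |v_rel|² = 226
v_rel×d = (1)·(23) − (15)·(-2) = 53
since m = R²·226 − 53²:  R² = (2809 + 19791) / 226 = 100
R = √100 = 10  ⇒  r_B = 10 − 2 = 8

rB=8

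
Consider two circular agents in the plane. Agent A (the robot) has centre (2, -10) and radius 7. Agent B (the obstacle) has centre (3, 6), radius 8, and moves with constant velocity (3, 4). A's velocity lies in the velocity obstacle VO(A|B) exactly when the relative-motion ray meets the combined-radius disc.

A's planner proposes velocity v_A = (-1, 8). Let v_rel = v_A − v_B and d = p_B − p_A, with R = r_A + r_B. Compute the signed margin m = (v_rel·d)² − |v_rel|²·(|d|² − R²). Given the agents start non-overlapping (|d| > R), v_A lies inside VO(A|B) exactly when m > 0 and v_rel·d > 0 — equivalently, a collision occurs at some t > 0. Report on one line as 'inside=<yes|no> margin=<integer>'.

d = (1, 16),  |d|² = 257;  R = 7+8 = 15,  c = 257−15² = 32
v_rel = (-4, 4),  |v_rel|² = 32;  v_rel·d = (-4)·(1) + (4)·(16) = 60
32·t² − 120·t + 32 = 0  ⇒  m = 60² − 32·32 = 2576
m = 2576 > 0,  v_rel·d = 60 > 0  ⇒  inside

inside=yes margin=2576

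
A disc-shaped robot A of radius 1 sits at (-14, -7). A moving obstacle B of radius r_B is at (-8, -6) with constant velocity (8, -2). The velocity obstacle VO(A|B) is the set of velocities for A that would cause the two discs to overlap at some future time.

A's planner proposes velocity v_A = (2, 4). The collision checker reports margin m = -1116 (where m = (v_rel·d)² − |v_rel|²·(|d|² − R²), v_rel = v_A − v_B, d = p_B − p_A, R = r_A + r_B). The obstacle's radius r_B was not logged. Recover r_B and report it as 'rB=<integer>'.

m = -1116
d = (6, 1);  v_rel = (-6, 6),  |v_rel|² = 72
v_rel×d = (-6)·(1) − (6)·(6) = -42
since m = R²·72 − (-42)²:  R² = (1764 + -1116) / 72 = 9
R = √9 = 3  ⇒  r_B = 3 − 1 = 2

rB=2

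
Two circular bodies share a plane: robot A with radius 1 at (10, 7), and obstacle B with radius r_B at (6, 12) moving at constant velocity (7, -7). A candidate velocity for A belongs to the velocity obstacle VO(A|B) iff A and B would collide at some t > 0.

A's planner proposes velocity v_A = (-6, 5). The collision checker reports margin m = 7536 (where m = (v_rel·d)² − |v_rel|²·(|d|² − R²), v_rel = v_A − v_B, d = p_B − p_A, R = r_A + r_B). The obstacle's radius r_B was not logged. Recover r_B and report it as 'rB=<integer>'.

m = 7536
d = (-4, 5);  v_rel = (-13, 12),  |v_rel|² = 313
v_rel×d = (-13)·(5) − (12)·(-4) = -17
since m = R²·313 − (-17)²:  R² = (289 + 7536) / 313 = 25
R = √25 = 5  ⇒  r_B = 5 − 1 = 4

rB=4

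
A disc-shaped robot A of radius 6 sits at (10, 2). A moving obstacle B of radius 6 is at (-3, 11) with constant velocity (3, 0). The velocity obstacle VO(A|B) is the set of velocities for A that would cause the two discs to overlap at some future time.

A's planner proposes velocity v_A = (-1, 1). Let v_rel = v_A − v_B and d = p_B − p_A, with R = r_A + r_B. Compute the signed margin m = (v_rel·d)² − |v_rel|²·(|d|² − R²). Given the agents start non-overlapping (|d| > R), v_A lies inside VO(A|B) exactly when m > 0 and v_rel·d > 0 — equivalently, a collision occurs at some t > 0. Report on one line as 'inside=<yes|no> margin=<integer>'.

d = (-13, 9),  |d|² = 250;  R = 6+6 = 12,  c = 250−12² = 106
v_rel = (-4, 1),  |v_rel|² = 17;  v_rel·d = (-4)·(-13) + (1)·(9) = 61
17·t² − 122·t + 106 = 0  ⇒  m = 61² − 17·106 = 1919
m = 1919 > 0,  v_rel·d = 61 > 0  ⇒  inside

inside=yes margin=1919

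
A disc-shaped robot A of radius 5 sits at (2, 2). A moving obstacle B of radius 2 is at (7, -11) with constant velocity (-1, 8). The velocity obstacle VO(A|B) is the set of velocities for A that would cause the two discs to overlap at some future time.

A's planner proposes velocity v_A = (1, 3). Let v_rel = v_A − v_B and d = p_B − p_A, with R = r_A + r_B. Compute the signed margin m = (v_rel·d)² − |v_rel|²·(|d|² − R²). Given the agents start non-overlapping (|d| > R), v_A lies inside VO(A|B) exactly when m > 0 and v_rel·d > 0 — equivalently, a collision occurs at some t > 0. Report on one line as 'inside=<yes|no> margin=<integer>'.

d = (5, -13),  |d|² = 194;  R = 5+2 = 7,  c = 194−7² = 145
v_rel = (2, -5),  |v_rel|² = 29;  v_rel·d = (2)·(5) + (-5)·(-13) = 75
29·t² − 150·t + 145 = 0  ⇒  m = 75² − 29·145 = 1420
m = 1420 > 0,  v_rel·d = 75 > 0  ⇒  inside

inside=yes margin=1420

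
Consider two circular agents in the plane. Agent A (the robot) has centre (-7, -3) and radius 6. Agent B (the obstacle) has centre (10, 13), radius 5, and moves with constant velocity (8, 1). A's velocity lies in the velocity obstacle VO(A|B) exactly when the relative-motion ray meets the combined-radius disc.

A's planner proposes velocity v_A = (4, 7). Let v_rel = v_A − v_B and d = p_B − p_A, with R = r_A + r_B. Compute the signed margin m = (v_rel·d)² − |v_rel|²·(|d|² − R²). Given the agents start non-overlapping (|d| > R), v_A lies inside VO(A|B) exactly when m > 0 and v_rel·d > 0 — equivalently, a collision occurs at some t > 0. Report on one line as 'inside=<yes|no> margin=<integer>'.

d = (17, 16),  |d|² = 545;  R = 6+5 = 11,  c = 545−11² = 424
v_rel = (-4, 6),  |v_rel|² = 52;  v_rel·d = (-4)·(17) + (6)·(16) = 28
52·t² − 56·t + 424 = 0  ⇒  m = 28² − 52·424 = -21264
m = -21264 < 0,  v_rel·d = 28 > 0  ⇒  outside

inside=no margin=-21264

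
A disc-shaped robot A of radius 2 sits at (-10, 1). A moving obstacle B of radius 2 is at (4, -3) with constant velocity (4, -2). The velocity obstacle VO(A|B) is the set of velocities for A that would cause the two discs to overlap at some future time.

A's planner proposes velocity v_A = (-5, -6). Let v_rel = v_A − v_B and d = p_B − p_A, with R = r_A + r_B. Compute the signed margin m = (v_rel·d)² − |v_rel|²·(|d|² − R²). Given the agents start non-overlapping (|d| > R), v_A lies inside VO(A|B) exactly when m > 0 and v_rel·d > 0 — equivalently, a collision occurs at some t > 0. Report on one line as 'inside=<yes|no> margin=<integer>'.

d = (14, -4),  |d|² = 212;  R = 2+2 = 4,  c = 212−4² = 196
v_rel = (-9, -4),  |v_rel|² = 97;  v_rel·d = (-9)·(14) + (-4)·(-4) = -110
97·t² + 220·t + 196 = 0  ⇒  m = (-110)² − 97·196 = -6912
m = -6912 < 0,  v_rel·d = -110 < 0  ⇒  outside

inside=no margin=-6912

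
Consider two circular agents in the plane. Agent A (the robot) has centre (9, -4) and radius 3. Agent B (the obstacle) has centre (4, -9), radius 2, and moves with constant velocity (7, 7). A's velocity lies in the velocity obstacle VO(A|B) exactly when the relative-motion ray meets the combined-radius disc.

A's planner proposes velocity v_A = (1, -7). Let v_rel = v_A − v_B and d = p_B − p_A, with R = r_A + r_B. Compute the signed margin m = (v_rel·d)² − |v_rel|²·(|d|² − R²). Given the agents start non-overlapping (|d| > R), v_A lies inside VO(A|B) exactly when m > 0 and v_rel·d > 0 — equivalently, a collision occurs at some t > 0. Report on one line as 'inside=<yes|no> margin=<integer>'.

d = (-5, -5),  |d|² = 50;  R = 3+2 = 5,  c = 50−5² = 25
v_rel = (-6, -14),  |v_rel|² = 232;  v_rel·d = (-6)·(-5) + (-14)·(-5) = 100
232·t² − 200·t + 25 = 0  ⇒  m = 100² − 232·25 = 4200
m = 4200 > 0,  v_rel·d = 100 > 0  ⇒  inside

inside=yes margin=4200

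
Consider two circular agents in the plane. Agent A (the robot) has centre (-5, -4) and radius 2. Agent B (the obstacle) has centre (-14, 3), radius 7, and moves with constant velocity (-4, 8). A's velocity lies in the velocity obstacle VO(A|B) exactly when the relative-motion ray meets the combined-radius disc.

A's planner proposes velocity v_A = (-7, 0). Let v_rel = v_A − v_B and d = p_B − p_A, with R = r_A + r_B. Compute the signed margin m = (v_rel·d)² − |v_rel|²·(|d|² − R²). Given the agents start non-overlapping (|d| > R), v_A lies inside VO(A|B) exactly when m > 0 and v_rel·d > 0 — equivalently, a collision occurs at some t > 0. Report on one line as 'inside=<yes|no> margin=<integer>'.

d = (-9, 7),  |d|² = 130;  R = 2+7 = 9,  c = 130−9² = 49
v_rel = (-3, -8),  |v_rel|² = 73;  v_rel·d = (-3)·(-9) + (-8)·(7) = -29
73·t² + 58·t + 49 = 0  ⇒  m = (-29)² − 73·49 = -2736
m = -2736 < 0,  v_rel·d = -29 < 0  ⇒  outside

inside=no margin=-2736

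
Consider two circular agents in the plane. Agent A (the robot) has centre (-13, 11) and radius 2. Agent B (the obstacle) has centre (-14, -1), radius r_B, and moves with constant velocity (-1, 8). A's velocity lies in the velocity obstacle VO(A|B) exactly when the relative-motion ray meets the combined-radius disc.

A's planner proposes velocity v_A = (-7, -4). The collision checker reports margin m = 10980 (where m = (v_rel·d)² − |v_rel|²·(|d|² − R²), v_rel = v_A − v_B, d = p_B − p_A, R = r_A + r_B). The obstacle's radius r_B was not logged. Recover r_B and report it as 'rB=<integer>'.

m = 10980
d = (-1, -12);  v_rel = (-6, -12),  |v_rel|² = 180
v_rel×d = (-6)·(-12) − (-12)·(-1) = 60
since m = R²·180 − 60²:  R² = (3600 + 10980) / 180 = 81
R = √81 = 9  ⇒  r_B = 9 − 2 = 7

rB=7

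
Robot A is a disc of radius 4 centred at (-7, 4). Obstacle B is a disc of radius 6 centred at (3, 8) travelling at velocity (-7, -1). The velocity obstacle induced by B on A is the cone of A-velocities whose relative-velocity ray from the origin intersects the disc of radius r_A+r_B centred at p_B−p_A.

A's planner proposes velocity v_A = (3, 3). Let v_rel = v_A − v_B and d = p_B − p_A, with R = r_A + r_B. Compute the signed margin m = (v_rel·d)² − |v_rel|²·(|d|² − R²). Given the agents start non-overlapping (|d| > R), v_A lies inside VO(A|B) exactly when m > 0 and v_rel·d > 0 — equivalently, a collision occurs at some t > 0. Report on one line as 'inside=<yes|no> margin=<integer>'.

d = (10, 4),  |d|² = 116;  R = 4+6 = 10,  c = 116−10² = 16
v_rel = (10, 4),  |v_rel|² = 116;  v_rel·d = (10)·(10) + (4)·(4) = 116
116·t² − 232·t + 16 = 0  ⇒  m = 116² − 116·16 = 11600
m = 11600 > 0,  v_rel·d = 116 > 0  ⇒  inside

inside=yes margin=11600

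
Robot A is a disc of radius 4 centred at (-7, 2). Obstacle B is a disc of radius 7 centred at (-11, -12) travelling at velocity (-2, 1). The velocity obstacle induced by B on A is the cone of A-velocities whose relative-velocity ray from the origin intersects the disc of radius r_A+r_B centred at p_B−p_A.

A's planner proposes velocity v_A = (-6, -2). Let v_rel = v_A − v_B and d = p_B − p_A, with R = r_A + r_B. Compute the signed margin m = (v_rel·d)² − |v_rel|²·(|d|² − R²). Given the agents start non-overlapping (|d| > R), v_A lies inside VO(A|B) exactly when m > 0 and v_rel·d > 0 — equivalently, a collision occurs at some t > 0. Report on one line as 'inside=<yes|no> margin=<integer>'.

d = (-4, -14),  |d|² = 212;  R = 4+7 = 11,  c = 212−11² = 91
v_rel = (-4, -3),  |v_rel|² = 25;  v_rel·d = (-4)·(-4) + (-3)·(-14) = 58
25·t² − 116·t + 91 = 0  ⇒  m = 58² − 25·91 = 1089
m = 1089 > 0,  v_rel·d = 58 > 0  ⇒  inside

inside=yes margin=1089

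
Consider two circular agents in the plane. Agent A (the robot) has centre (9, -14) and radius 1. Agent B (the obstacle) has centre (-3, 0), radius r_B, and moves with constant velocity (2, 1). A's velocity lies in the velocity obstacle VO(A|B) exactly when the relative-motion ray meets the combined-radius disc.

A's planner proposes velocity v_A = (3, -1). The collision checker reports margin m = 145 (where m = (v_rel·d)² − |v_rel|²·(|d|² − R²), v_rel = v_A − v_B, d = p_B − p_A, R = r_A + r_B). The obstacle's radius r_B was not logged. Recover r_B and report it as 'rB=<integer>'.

m = 145
d = (-12, 14);  v_rel = (1, -2),  |v_rel|² = 5
v_rel×d = (1)·(14) − (-2)·(-12) = -10
since m = R²·5 − (-10)²:  R² = (100 + 145) / 5 = 49
R = √49 = 7  ⇒  r_B = 7 − 1 = 6

rB=6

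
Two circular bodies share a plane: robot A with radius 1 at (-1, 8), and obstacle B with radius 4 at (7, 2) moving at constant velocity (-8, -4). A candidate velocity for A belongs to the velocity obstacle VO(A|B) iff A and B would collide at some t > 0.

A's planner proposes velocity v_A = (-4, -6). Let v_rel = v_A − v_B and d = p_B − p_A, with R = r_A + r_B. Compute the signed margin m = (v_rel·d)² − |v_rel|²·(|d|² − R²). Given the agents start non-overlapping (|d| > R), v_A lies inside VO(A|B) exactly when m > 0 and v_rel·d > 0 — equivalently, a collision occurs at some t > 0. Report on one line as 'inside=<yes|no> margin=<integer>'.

d = (8, -6),  |d|² = 100;  R = 1+4 = 5,  c = 100−5² = 75
v_rel = (4, -2),  |v_rel|² = 20;  v_rel·d = (4)·(8) + (-2)·(-6) = 44
20·t² − 88·t + 75 = 0  ⇒  m = 44² − 20·75 = 436
m = 436 > 0,  v_rel·d = 44 > 0  ⇒  inside

inside=yes margin=436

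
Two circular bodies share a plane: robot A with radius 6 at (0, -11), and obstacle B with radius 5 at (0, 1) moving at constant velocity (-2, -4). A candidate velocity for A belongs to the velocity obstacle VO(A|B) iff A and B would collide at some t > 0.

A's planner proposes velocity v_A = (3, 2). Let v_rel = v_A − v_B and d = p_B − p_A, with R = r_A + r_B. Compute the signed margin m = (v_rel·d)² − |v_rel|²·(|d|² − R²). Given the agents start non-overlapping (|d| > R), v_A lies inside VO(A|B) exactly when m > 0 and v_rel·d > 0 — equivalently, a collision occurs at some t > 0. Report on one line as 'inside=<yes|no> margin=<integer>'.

d = (0, 12),  |d|² = 144;  R = 6+5 = 11,  c = 144−11² = 23
v_rel = (5, 6),  |v_rel|² = 61;  v_rel·d = (5)·(0) + (6)·(12) = 72
61·t² − 144·t + 23 = 0  ⇒  m = 72² − 61·23 = 3781
m = 3781 > 0,  v_rel·d = 72 > 0  ⇒  inside

inside=yes margin=3781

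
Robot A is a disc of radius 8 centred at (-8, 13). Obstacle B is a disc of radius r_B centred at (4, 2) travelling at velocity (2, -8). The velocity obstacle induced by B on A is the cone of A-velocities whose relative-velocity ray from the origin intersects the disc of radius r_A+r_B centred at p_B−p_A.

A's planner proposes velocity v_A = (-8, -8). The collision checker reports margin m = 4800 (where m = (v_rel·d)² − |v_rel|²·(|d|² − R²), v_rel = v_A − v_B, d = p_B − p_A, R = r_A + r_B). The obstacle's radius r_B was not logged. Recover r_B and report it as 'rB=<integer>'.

m = 4800
d = (12, -11);  v_rel = (-10, 0),  |v_rel|² = 100
v_rel×d = (-10)·(-11) − (0)·(12) = 110
since m = R²·100 − 110²:  R² = (12100 + 4800) / 100 = 169
R = √169 = 13  ⇒  r_B = 13 − 8 = 5

rB=5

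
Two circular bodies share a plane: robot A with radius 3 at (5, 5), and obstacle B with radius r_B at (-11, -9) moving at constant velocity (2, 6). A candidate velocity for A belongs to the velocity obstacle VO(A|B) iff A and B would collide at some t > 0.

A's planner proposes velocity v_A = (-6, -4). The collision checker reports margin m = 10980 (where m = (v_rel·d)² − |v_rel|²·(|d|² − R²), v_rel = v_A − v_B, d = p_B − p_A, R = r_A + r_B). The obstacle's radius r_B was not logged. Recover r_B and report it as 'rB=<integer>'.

m = 10980
d = (-16, -14);  v_rel = (-8, -10),  |v_rel|² = 164
v_rel×d = (-8)·(-14) − (-10)·(-16) = -48
since m = R²·164 − (-48)²:  R² = (2304 + 10980) / 164 = 81
R = √81 = 9  ⇒  r_B = 9 − 3 = 6

rB=6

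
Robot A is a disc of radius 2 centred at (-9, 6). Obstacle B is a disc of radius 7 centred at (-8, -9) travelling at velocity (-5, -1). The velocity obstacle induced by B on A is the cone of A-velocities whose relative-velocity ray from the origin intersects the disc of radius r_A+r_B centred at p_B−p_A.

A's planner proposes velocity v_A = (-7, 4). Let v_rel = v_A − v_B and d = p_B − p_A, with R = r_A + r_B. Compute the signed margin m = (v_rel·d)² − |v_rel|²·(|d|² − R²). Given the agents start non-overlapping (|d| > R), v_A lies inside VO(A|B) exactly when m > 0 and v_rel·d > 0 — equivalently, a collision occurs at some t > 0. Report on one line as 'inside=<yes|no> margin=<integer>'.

d = (1, -15),  |d|² = 226;  R = 2+7 = 9,  c = 226−9² = 145
v_rel = (-2, 5),  |v_rel|² = 29;  v_rel·d = (-2)·(1) + (5)·(-15) = -77
29·t² + 154·t + 145 = 0  ⇒  m = (-77)² − 29·145 = 1724
m = 1724 > 0,  v_rel·d = -77 < 0  ⇒  outside

inside=no margin=1724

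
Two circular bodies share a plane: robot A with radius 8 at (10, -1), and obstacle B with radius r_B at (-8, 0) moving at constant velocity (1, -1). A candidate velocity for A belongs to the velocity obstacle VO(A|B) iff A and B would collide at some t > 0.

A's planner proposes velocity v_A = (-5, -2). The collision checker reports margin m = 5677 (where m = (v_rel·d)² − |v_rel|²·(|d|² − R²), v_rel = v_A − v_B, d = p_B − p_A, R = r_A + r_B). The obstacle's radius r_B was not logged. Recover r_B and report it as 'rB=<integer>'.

m = 5677
d = (-18, 1);  v_rel = (-6, -1),  |v_rel|² = 37
v_rel×d = (-6)·(1) − (-1)·(-18) = -24
since m = R²·37 − (-24)²:  R² = (576 + 5677) / 37 = 169
R = √169 = 13  ⇒  r_B = 13 − 8 = 5

rB=5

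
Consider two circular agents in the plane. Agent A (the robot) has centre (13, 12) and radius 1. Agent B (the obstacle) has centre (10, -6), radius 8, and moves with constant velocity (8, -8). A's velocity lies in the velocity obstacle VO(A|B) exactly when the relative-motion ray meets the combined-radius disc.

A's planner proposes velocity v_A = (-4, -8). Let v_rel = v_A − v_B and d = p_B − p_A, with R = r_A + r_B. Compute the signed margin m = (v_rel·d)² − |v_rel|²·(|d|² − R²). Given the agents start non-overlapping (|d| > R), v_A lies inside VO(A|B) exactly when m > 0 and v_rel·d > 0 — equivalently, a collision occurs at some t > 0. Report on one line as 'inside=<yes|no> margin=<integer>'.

d = (-3, -18),  |d|² = 333;  R = 1+8 = 9,  c = 333−9² = 252
v_rel = (-12, 0),  |v_rel|² = 144;  v_rel·d = (-12)·(-3) + (0)·(-18) = 36
144·t² − 72·t + 252 = 0  ⇒  m = 36² − 144·252 = -34992
m = -34992 < 0,  v_rel·d = 36 > 0  ⇒  outside

inside=no margin=-34992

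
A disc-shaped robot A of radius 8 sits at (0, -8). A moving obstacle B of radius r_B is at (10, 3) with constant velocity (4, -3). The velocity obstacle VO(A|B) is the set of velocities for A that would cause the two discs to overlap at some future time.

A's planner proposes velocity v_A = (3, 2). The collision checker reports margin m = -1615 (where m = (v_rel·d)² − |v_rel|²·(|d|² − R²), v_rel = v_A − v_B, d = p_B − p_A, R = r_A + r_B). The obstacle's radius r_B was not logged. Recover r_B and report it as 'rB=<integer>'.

m = -1615
d = (10, 11);  v_rel = (-1, 5),  |v_rel|² = 26
v_rel×d = (-1)·(11) − (5)·(10) = -61
since m = R²·26 − (-61)²:  R² = (3721 + -1615) / 26 = 81
R = √81 = 9  ⇒  r_B = 9 − 8 = 1

rB=1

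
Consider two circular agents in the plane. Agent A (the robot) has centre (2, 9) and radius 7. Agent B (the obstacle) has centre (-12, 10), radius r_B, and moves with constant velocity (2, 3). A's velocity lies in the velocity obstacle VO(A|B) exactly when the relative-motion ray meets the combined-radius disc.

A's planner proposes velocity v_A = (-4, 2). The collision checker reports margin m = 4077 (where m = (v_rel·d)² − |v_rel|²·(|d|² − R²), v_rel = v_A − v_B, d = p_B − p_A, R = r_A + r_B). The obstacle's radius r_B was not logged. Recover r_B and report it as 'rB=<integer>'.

m = 4077
d = (-14, 1);  v_rel = (-6, -1),  |v_rel|² = 37
v_rel×d = (-6)·(1) − (-1)·(-14) = -20
since m = R²·37 − (-20)²:  R² = (400 + 4077) / 37 = 121
R = √121 = 11  ⇒  r_B = 11 − 7 = 4

rB=4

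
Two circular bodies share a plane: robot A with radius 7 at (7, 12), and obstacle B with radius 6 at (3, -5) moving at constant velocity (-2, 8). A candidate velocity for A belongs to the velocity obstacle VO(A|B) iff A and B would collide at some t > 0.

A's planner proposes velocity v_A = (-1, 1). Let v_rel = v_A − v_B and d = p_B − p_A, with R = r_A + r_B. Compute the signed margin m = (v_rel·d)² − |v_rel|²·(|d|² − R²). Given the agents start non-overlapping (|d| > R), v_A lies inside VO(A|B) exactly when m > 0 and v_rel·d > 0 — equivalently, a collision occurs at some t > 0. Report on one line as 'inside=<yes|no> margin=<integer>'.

d = (-4, -17),  |d|² = 305;  R = 7+6 = 13,  c = 305−13² = 136
v_rel = (1, -7),  |v_rel|² = 50;  v_rel·d = (1)·(-4) + (-7)·(-17) = 115
50·t² − 230·t + 136 = 0  ⇒  m = 115² − 50·136 = 6425
m = 6425 > 0,  v_rel·d = 115 > 0  ⇒  inside

inside=yes margin=6425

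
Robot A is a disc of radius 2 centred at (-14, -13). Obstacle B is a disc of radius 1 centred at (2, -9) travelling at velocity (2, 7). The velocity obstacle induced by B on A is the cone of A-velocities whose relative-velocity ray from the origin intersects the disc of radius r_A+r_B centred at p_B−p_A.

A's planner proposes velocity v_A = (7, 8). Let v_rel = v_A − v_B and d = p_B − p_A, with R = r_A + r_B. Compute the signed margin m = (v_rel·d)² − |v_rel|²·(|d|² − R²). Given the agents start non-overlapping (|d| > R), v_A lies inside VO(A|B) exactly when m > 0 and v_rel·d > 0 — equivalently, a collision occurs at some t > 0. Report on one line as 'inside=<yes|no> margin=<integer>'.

d = (16, 4),  |d|² = 272;  R = 2+1 = 3,  c = 272−3² = 263
v_rel = (5, 1),  |v_rel|² = 26;  v_rel·d = (5)·(16) + (1)·(4) = 84
26·t² − 168·t + 263 = 0  ⇒  m = 84² − 26·263 = 218
m = 218 > 0,  v_rel·d = 84 > 0  ⇒  inside

inside=yes margin=218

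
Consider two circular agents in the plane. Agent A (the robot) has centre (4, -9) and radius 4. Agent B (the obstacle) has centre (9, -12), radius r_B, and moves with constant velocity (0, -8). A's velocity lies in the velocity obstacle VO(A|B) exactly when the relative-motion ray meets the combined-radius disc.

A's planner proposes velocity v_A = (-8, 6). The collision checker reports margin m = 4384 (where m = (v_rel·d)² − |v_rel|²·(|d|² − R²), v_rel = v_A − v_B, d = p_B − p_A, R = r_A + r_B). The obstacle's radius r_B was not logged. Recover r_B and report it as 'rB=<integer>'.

m = 4384
d = (5, -3);  v_rel = (-8, 14),  |v_rel|² = 260
v_rel×d = (-8)·(-3) − (14)·(5) = -46
since m = R²·260 − (-46)²:  R² = (2116 + 4384) / 260 = 25
R = √25 = 5  ⇒  r_B = 5 − 4 = 1

rB=1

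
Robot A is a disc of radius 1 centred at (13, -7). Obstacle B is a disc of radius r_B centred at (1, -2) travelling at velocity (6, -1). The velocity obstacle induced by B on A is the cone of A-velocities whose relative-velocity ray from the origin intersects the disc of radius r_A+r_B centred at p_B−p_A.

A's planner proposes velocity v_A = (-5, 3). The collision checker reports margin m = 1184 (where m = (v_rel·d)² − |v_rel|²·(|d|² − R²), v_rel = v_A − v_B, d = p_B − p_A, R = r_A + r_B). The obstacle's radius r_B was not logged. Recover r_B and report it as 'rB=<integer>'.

m = 1184
d = (-12, 5);  v_rel = (-11, 4),  |v_rel|² = 137
v_rel×d = (-11)·(5) − (4)·(-12) = -7
since m = R²·137 − (-7)²:  R² = (49 + 1184) / 137 = 9
R = √9 = 3  ⇒  r_B = 3 − 1 = 2

rB=2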